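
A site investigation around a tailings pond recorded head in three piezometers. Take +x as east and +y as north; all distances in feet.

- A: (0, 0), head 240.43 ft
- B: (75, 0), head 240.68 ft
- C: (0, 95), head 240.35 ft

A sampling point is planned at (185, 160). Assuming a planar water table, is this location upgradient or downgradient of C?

∂h/∂x = (240.68 − 240.43) / (75 − 0) = +0.003333
∂h/∂y = (240.35 − 240.43) / (95 − 0) = -0.0008421
Head at (185, 160) = 240.43 + (+0.003333)·(185) + (-0.0008421)·(160) = 240.91 ft.
That is higher than the 240.35 ft at C, so the point is upgradient.

upgradient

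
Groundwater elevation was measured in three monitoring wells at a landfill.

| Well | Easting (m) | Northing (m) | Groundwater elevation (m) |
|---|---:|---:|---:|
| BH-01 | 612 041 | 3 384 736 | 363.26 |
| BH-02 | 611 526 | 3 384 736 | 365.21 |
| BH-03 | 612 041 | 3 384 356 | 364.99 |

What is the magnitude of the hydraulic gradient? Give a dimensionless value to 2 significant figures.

0.0059

∂h/∂x = (365.21 − 363.26) / (611526 − 612041) = -0.003786
∂h/∂y = (364.99 − 363.26) / (3384356 − 3384736) = -0.004553
|∇h| = √(-0.003786² + -0.004553²) = 0.005921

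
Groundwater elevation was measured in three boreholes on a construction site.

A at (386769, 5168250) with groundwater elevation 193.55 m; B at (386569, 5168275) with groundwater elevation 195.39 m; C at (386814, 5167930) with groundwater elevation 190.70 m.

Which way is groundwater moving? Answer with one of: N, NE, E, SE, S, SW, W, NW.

With h = a·x + b·y + c and A as origin, the differences give:
  (-200)·a + 25·b = +1.84
  45·a + (-320)·b = -2.85
Eliminate b (×(-320) and ×25, subtract): 62875·a = -517.550 → a = ∂h/∂x = -0.008231
Back-substitute: b = ∂h/∂y = +0.007749.
Flow = −∇h = (+0.008231 east, -0.007749 north), which points southeast.

SE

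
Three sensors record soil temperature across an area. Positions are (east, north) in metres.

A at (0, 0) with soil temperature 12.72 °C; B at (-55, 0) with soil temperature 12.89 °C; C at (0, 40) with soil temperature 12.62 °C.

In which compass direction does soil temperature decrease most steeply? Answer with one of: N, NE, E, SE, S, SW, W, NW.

∂T/∂x = (12.89 − 12.72) / (-55 − 0) = -0.003091
∂T/∂y = (12.62 − 12.72) / (40 − 0) = -0.002500
Steepest decrease is along −∇f = (+0.003091 E, +0.002500 N) → northeast.

NE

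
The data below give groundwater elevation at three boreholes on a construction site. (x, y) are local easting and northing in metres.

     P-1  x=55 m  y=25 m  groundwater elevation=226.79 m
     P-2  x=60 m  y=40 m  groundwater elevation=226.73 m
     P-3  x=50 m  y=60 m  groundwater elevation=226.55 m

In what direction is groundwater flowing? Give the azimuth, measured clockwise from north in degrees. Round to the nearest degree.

315°

Taking P-1 as reference: P-2−P-1 = (5, 15, -0.06); P-3−P-1 = (-5, 35, -0.24).
Determinant of the coordinate differences = 5·35 − (-5)·15 = 250.
∂h/∂x = [(-0.06)·35 − (-0.24)·15] / 250 = +0.006000
∂h/∂y = [5·(-0.24) − (-5)·(-0.06)] / 250 = -0.006000
Flow direction (−∇h) has components (-0.006000 E, +0.006000 N).
Azimuth = atan2(E, N) = atan2(-0.006000, +0.006000) = 315.0° ≈ 315°.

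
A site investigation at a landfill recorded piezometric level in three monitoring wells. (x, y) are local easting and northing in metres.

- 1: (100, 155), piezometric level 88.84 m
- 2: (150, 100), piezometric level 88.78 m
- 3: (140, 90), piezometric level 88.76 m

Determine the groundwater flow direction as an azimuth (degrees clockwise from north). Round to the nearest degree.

With h = a·x + b·y + c and 1 as origin, the differences give:
  50·a + (-55)·b = -0.06
  40·a + (-65)·b = -0.08
Eliminate b (×(-65) and ×(-55), subtract): -1050·a = -0.500 → a = ∂h/∂x = +0.0004762
Back-substitute: b = ∂h/∂y = +0.001524.
Flow direction (−∇h) has components (-0.0004762 E, -0.001524 N).
Azimuth = atan2(E, N) = atan2(-0.0004762, -0.001524) = 197.4° ≈ 197°.

197°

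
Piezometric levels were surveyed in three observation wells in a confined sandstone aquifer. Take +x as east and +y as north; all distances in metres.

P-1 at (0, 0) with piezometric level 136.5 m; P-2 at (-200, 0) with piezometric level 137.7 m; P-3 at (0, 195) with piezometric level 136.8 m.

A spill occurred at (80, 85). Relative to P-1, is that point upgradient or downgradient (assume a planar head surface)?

∂h/∂x = (137.7 − 136.5) / (-200 − 0) = -0.006000
∂h/∂y = (136.8 − 136.5) / (195 − 0) = +0.001538
Head at (80, 85) = 136.5 + (-0.006000)·(80) + (+0.001538)·(85) = 136.15 m.
That is lower than the 136.5 m at P-1, so the point is downgradient.

downgradient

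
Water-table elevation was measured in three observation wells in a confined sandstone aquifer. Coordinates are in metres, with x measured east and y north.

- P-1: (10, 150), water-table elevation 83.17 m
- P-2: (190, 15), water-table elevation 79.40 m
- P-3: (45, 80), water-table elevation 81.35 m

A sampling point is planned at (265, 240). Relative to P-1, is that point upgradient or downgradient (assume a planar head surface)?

With h = a·x + b·y + c and P-1 as origin, the differences give:
  180·a + (-135)·b = -3.77
  35·a + (-70)·b = -1.82
Eliminate b (×(-70) and ×(-135), subtract): -7875·a = 18.200 → a = ∂h/∂x = -0.002311
Back-substitute: b = ∂h/∂y = +0.02484.
Head at (265, 240) = 83.17 + (-0.002311)·(255) + (+0.02484)·(90) = 84.82 m.
That is higher than the 83.17 m at P-1, so the point is upgradient.

upgradient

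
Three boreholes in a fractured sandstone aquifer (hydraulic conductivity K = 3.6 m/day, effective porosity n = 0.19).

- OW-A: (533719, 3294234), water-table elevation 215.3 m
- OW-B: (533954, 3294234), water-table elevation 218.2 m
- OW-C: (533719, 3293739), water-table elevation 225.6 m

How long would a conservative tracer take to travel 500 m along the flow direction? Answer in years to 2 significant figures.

∂h/∂x = (218.2 − 215.3) / (533954 − 533719) = +0.01234
∂h/∂y = (225.6 − 215.3) / (3293739 − 3294234) = -0.02081
|∇h| = √(0.01234² + -0.02081²) = 0.02419
Seepage velocity v = K·i/n = 3.6 × 0.02419 / 0.19 = 0.4583 m/day.
t = 500 / 0.4583 = 1091 days = 2.99 years.

3.0 years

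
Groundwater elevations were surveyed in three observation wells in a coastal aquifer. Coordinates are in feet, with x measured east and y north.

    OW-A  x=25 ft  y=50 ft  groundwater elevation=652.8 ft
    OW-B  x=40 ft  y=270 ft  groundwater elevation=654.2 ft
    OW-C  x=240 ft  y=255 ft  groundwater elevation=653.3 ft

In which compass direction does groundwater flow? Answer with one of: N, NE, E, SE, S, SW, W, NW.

Taking OW-A as reference: OW-B−OW-A = (15, 220, +1.4); OW-C−OW-A = (215, 205, +0.5).
Determinant of the coordinate differences = 15·205 − 215·220 = -44225.
∂h/∂x = [(+1.4)·205 − (+0.5)·220] / -44225 = -0.004002
∂h/∂y = [15·(+0.5) − 215·(+1.4)] / -44225 = +0.006637
Flow = −∇h = (+0.004002 east, -0.006637 north), which points southeast.

SE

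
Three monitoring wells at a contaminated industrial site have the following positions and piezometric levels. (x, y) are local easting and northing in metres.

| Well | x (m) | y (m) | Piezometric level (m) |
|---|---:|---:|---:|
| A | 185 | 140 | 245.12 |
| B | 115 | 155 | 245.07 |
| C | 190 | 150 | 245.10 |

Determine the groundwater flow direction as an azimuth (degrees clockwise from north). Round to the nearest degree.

353°

Differences from A: to B (Δx, Δy, Δh) = (-70, 15, -0.05); to C = (5, 10, -0.02).
Solve a·Δx + b·Δy = Δh: det = (-70)·10 − 5·15 = -775.
∂h/∂x = [(-0.05)·10 − (-0.02)·15] / -775 = +0.0002581
∂h/∂y = [(-70)·(-0.02) − 5·(-0.05)] / -775 = -0.002129
Flow direction (−∇h) has components (-0.0002581 E, +0.002129 N).
Azimuth = atan2(E, N) = atan2(-0.0002581, +0.002129) = 353.1° ≈ 353°.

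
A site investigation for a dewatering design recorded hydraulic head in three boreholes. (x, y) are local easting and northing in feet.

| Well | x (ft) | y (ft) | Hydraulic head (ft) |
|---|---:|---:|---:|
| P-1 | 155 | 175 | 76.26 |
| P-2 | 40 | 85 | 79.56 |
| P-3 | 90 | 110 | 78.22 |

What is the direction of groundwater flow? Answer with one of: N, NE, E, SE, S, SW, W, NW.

E

Taking P-1 as reference: P-2−P-1 = (-115, -90, +3.30); P-3−P-1 = (-65, -65, +1.96).
Determinant of the coordinate differences = (-115)·(-65) − (-65)·(-90) = 1625.
∂h/∂x = [(+3.30)·(-65) − (+1.96)·(-90)] / 1625 = -0.02345
∂h/∂y = [(-115)·(+1.96) − (-65)·(+3.30)] / 1625 = -0.006708
Flow = −∇h = (+0.02345 east, +0.006708 north), which points east.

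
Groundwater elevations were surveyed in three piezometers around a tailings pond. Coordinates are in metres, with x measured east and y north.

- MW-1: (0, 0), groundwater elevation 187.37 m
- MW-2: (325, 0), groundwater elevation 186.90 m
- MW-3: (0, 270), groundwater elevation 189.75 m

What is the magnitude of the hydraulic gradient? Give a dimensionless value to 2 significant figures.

∂h/∂x = (186.90 − 187.37) / (325 − 0) = -0.001446
∂h/∂y = (189.75 − 187.37) / (270 − 0) = +0.008815
|∇h| = √(-0.001446² + 0.008815²) = 0.008933

0.0089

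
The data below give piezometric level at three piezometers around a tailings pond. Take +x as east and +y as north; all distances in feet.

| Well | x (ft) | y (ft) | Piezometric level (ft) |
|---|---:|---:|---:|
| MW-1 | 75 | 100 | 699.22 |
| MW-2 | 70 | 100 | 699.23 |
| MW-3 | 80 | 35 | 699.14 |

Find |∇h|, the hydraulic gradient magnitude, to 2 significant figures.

Differences from MW-1: to MW-2 (Δx, Δy, Δh) = (-5, 0, +0.01); to MW-3 = (5, -65, -0.08).
Determinant of the coordinate differences = (-5)·(-65) − 5·0 = 325.
∂h/∂x = [(+0.01)·(-65) − (-0.08)·0] / 325 = -0.002000
∂h/∂y = [(-5)·(-0.08) − 5·(+0.01)] / 325 = +0.001077
|∇h| = √(-0.002000² + 0.001077²) = 0.002272

0.0023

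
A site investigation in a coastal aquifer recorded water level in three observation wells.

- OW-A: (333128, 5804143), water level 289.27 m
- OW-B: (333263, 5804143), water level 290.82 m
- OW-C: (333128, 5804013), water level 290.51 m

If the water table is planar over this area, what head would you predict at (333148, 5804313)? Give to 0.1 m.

∂h/∂x = (290.82 − 289.27) / (333263 − 333128) = +0.01148
∂h/∂y = (290.51 − 289.27) / (5804013 − 5804143) = -0.009538
h(333148, 5804313) = 289.27 + (+0.01148)·(20) + (-0.009538)·(170) = 289.27 +0.230 -1.622 = 287.878 m.

287.9 m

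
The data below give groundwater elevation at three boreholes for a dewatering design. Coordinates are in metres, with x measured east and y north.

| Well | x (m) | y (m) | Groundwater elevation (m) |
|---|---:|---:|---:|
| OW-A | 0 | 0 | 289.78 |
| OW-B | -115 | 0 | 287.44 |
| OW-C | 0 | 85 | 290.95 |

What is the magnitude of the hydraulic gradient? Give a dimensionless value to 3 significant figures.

∂h/∂x = (287.44 − 289.78) / (-115 − 0) = +0.02035
∂h/∂y = (290.95 − 289.78) / (85 − 0) = +0.01376
|∇h| = √(0.02035² + 0.01376²) = 0.02457

0.0246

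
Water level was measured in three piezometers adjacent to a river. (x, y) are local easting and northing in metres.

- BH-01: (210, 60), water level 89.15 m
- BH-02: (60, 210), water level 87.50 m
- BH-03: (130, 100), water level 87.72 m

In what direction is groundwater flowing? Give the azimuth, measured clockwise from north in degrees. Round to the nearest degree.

Taking BH-01 as reference: BH-02−BH-01 = (-150, 150, -1.65); BH-03−BH-01 = (-80, 40, -1.43).
Determinant of the coordinate differences = (-150)·40 − (-80)·150 = 6000.
∂h/∂x = [(-1.65)·40 − (-1.43)·150] / 6000 = +0.02475
∂h/∂y = [(-150)·(-1.43) − (-80)·(-1.65)] / 6000 = +0.01375
Flow direction (−∇h) has components (-0.02475 E, -0.01375 N).
Azimuth = atan2(E, N) = atan2(-0.02475, -0.01375) = 240.9° ≈ 241°.

241°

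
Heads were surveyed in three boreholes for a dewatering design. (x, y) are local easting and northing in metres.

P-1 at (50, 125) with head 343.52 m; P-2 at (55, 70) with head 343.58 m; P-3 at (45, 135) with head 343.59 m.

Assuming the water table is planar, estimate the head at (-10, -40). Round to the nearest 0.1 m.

345.2 m

Taking P-1 as reference: P-2−P-1 = (5, -55, +0.06); P-3−P-1 = (-5, 10, +0.07).
Determinant of the coordinate differences = 5·10 − (-5)·(-55) = -225.
∂h/∂x = [(+0.06)·10 − (+0.07)·(-55)] / -225 = -0.01978
∂h/∂y = [5·(+0.07) − (-5)·(+0.06)] / -225 = -0.002889
h(-10, -40) = 343.52 + (-0.01978)·(-60) + (-0.002889)·(-165) = 343.52 +1.187 +0.477 = 345.183 m.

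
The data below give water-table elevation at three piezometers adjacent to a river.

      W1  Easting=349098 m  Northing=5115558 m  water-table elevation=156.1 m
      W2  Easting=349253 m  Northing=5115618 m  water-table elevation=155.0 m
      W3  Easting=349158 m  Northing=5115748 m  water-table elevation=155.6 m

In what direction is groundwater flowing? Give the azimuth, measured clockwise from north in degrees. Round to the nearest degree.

086°

With h = a·x + b·y + c and W1 as origin, the differences give:
  155·a + 60·b = -1.1
  60·a + 190·b = -0.5
Eliminate b (×190 and ×60, subtract): 25850·a = -179.00 → a = ∂h/∂x = -0.006925
Back-substitute: b = ∂h/∂y = -0.0004449.
Flow direction (−∇h) has components (+0.006925 E, +0.0004449 N).
Azimuth = atan2(E, N) = atan2(+0.006925, +0.0004449) = 86.3° ≈ 086°.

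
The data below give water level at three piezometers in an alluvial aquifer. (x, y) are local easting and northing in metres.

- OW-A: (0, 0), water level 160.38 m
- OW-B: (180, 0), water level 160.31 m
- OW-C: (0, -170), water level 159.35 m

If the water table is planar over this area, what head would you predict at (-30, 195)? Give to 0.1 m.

∂h/∂x = (160.31 − 160.38) / (180 − 0) = -0.0003889
∂h/∂y = (159.35 − 160.38) / (-170 − 0) = +0.006059
h(-30, 195) = 160.38 + (-0.0003889)·(-30) + (+0.006059)·(195) = 160.38 +0.012 +1.181 = 161.573 m.

161.6 m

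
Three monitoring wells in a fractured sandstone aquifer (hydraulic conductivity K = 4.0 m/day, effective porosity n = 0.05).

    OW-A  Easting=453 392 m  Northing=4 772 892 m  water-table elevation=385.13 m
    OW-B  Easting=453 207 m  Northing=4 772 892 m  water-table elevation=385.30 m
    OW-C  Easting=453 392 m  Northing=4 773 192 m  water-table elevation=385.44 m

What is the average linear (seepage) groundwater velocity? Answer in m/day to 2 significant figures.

0.11 m/day

∂h/∂x = (385.30 − 385.13) / (453207 − 453392) = -0.0009189
∂h/∂y = (385.44 − 385.13) / (4773192 − 4772892) = +0.001033
|∇h| = √(-0.0009189² + 0.001033²) = 0.001383
Seepage velocity v = K·i/n = 4.0 × 0.001383 / 0.05 = 0.1106 m/day.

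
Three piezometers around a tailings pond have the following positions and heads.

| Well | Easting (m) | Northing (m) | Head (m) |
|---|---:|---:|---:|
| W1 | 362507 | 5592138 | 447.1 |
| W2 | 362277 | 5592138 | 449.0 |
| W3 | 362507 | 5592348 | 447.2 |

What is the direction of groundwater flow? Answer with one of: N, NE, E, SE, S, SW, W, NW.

∂h/∂x = (449.0 − 447.1) / (362277 − 362507) = -0.008261
∂h/∂y = (447.2 − 447.1) / (5592348 − 5592138) = +0.0004762
Flow = −∇h = (+0.008261 east, -0.0004762 north), which points east.

E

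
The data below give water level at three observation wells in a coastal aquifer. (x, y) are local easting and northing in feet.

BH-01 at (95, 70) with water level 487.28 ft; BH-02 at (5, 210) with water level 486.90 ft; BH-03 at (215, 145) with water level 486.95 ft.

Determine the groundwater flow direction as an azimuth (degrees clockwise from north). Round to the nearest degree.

013°

Taking BH-01 as reference: BH-02−BH-01 = (-90, 140, -0.38); BH-03−BH-01 = (120, 75, -0.33).
Solve a·Δx + b·Δy = Δh: det = (-90)·75 − 120·140 = -23550.
∂h/∂x = [(-0.38)·75 − (-0.33)·140] / -23550 = -0.0007516
∂h/∂y = [(-90)·(-0.33) − 120·(-0.38)] / -23550 = -0.003197
Flow direction (−∇h) has components (+0.0007516 E, +0.003197 N).
Azimuth = atan2(E, N) = atan2(+0.0007516, +0.003197) = 13.2° ≈ 013°.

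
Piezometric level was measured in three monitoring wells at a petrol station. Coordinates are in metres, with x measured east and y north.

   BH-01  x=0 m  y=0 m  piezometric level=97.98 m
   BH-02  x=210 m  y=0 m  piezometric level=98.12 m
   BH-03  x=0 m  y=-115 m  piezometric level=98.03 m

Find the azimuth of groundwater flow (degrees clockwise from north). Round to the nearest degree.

∂h/∂x = (98.12 − 97.98) / (210 − 0) = +0.0006667
∂h/∂y = (98.03 − 97.98) / (-115 − 0) = -0.0004348
Flow direction (−∇h) has components (-0.0006667 E, +0.0004348 N).
Azimuth = atan2(E, N) = atan2(-0.0006667, +0.0004348) = 303.1° ≈ 303°.

303°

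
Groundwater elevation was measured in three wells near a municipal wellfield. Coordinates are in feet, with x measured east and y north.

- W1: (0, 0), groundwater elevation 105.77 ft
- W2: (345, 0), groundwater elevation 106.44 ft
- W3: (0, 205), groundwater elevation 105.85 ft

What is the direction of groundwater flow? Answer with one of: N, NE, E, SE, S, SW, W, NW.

∂h/∂x = (106.44 − 105.77) / (345 − 0) = +0.001942
∂h/∂y = (105.85 − 105.77) / (205 − 0) = +0.0003902
Flow = −∇h = (-0.001942 east, -0.0003902 north), which points west.

W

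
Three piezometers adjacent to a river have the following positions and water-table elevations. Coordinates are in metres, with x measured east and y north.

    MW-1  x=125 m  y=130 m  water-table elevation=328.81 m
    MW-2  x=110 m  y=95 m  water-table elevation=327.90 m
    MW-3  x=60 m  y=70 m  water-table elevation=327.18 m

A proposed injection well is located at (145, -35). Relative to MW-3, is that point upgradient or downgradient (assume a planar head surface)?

downgradient

Taking MW-1 as reference: MW-2−MW-1 = (-15, -35, -0.91); MW-3−MW-1 = (-65, -60, -1.63).
Determinant of the coordinate differences = (-15)·(-60) − (-65)·(-35) = -1375.
∂h/∂x = [(-0.91)·(-60) − (-1.63)·(-35)] / -1375 = +0.001782
∂h/∂y = [(-15)·(-1.63) − (-65)·(-0.91)] / -1375 = +0.02524
Head at (145, -35) = 328.81 + (+0.001782)·(20) + (+0.02524)·(-165) = 324.68 m.
That is lower than the 327.18 m at MW-3, so the point is downgradient.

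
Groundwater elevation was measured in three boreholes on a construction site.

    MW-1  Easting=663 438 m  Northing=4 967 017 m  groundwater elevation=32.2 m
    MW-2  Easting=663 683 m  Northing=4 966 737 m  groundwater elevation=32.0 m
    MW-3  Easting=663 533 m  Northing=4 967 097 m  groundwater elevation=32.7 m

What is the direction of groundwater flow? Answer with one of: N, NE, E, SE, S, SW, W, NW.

SW

Taking MW-1 as reference: MW-2−MW-1 = (245, -280, -0.2); MW-3−MW-1 = (95, 80, +0.5).
Determinant of the coordinate differences = 245·80 − 95·(-280) = 46200.
∂h/∂x = [(-0.2)·80 − (+0.5)·(-280)] / 46200 = +0.002684
∂h/∂y = [245·(+0.5) − 95·(-0.2)] / 46200 = +0.003063
Flow = −∇h = (-0.002684 east, -0.003063 north), which points southwest.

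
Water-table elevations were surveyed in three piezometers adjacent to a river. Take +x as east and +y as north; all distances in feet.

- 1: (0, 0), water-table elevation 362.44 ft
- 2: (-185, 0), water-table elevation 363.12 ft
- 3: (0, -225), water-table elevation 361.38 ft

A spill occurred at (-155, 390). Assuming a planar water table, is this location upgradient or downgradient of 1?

upgradient

∂h/∂x = (363.12 − 362.44) / (-185 − 0) = -0.003676
∂h/∂y = (361.38 − 362.44) / (-225 − 0) = +0.004711
Head at (-155, 390) = 362.44 + (-0.003676)·(-155) + (+0.004711)·(390) = 364.85 ft.
That is higher than the 362.44 ft at 1, so the point is upgradient.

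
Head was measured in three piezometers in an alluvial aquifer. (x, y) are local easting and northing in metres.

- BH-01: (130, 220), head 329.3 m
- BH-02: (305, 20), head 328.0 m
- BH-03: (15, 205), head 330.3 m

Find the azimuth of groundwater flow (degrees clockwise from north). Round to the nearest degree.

083°

With h = a·x + b·y + c and BH-01 as origin, the differences give:
  175·a + (-200)·b = -1.3
  (-115)·a + (-15)·b = +1.0
Eliminate b (×(-15) and ×(-200), subtract): -25625·a = 219.50 → a = ∂h/∂x = -0.008566
Back-substitute: b = ∂h/∂y = -0.0009951.
Flow direction (−∇h) has components (+0.008566 E, +0.0009951 N).
Azimuth = atan2(E, N) = atan2(+0.008566, +0.0009951) = 83.4° ≈ 083°.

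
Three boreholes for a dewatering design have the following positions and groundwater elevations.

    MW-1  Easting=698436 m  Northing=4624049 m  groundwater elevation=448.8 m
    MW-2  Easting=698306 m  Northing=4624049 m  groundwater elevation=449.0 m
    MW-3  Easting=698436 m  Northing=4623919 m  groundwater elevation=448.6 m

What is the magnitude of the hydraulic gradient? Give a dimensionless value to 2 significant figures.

0.0022

∂h/∂x = (449.0 − 448.8) / (698306 − 698436) = -0.001538
∂h/∂y = (448.6 − 448.8) / (4623919 − 4624049) = +0.001538
|∇h| = √(-0.001538² + 0.001538²) = 0.002175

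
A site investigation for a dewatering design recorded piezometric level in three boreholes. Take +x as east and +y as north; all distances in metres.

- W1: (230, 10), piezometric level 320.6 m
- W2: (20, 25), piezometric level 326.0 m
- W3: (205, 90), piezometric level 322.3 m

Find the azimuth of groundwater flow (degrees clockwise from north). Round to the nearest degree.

119°

Taking W1 as reference: W2−W1 = (-210, 15, +5.4); W3−W1 = (-25, 80, +1.7).
Solve a·Δx + b·Δy = Δh: det = (-210)·80 − (-25)·15 = -16425.
∂h/∂x = [(+5.4)·80 − (+1.7)·15] / -16425 = -0.02475
∂h/∂y = [(-210)·(+1.7) − (-25)·(+5.4)] / -16425 = +0.01352
Flow direction (−∇h) has components (+0.02475 E, -0.01352 N).
Azimuth = atan2(E, N) = atan2(+0.02475, -0.01352) = 118.6° ≈ 119°.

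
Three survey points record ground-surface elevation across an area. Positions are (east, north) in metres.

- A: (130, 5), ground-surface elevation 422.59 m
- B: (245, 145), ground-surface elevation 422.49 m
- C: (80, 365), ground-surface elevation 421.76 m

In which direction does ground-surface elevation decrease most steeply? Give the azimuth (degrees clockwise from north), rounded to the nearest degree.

321°

Differences from A: to B (Δx, Δy, Δh) = (115, 140, -0.10); to C = (-50, 360, -0.83).
Solve a·Δx + b·Δy = Δz: det = 115·360 − (-50)·140 = 48400.
∂z/∂x = [(-0.10)·360 − (-0.83)·140] / 48400 = +0.001657
∂z/∂y = [115·(-0.83) − (-50)·(-0.10)] / 48400 = -0.002075
Steepest decrease is along −∇f: components (-0.001657 E, +0.002075 N).
Azimuth = atan2(-0.001657, +0.002075) = 321.4° ≈ 321°.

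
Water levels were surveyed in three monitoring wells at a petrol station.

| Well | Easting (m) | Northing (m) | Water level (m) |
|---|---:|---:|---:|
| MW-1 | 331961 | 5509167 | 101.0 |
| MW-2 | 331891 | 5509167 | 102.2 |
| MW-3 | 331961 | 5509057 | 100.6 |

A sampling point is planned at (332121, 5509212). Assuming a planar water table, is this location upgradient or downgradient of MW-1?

∂h/∂x = (102.2 − 101.0) / (331891 − 331961) = -0.01714
∂h/∂y = (100.6 − 101.0) / (5509057 − 5509167) = +0.003636
Head at (332121, 5509212) = 101.0 + (-0.01714)·(160) + (+0.003636)·(45) = 98.42 m.
That is lower than the 101.0 m at MW-1, so the point is downgradient.

downgradient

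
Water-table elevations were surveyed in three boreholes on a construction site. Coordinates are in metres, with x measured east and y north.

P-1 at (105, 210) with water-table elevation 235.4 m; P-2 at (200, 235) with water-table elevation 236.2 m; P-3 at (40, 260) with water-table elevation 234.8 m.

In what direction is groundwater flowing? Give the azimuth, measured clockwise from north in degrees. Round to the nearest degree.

Differences from P-1: to P-2 (Δx, Δy, Δh) = (95, 25, +0.8); to P-3 = (-65, 50, -0.6).
Determinant of the coordinate differences = 95·50 − (-65)·25 = 6375.
∂h/∂x = [(+0.8)·50 − (-0.6)·25] / 6375 = +0.008627
∂h/∂y = [95·(-0.6) − (-65)·(+0.8)] / 6375 = -0.0007843
Flow direction (−∇h) has components (-0.008627 E, +0.0007843 N).
Azimuth = atan2(E, N) = atan2(-0.008627, +0.0007843) = 275.2° ≈ 275°.

275°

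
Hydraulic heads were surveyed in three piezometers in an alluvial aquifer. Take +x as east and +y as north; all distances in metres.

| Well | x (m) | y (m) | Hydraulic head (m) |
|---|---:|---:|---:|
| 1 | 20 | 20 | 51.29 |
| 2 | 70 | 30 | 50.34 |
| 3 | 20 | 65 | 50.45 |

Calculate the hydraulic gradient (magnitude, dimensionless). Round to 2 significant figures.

Taking 1 as reference: 2−1 = (50, 10, -0.95); 3−1 = (0, 45, -0.84).
Determinant of the coordinate differences = 50·45 − 0·10 = 2250.
∂h/∂x = [(-0.95)·45 − (-0.84)·10] / 2250 = -0.01527
∂h/∂y = [50·(-0.84) − 0·(-0.95)] / 2250 = -0.01867
|∇h| = √(-0.01527² + -0.01867²) = 0.02412

0.024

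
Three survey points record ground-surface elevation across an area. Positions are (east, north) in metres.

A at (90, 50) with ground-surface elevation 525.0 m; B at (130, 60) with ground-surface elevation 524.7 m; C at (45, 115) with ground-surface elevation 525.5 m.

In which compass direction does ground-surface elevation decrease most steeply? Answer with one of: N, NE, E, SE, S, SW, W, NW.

Taking A as reference: B−A = (40, 10, -0.3); C−A = (-45, 65, +0.5).
Determinant of the coordinate differences = 40·65 − (-45)·10 = 3050.
∂z/∂x = [(-0.3)·65 − (+0.5)·10] / 3050 = -0.008033
∂z/∂y = [40·(+0.5) − (-45)·(-0.3)] / 3050 = +0.002131
Steepest decrease is along −∇f = (+0.008033 E, -0.002131 N) → east.

E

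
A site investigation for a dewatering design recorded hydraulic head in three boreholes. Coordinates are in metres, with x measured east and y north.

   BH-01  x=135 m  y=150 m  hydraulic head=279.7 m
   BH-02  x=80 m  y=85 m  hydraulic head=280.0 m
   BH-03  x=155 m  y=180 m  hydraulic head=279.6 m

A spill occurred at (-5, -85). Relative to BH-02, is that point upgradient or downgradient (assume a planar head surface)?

With h = a·x + b·y + c and BH-01 as origin, the differences give:
  (-55)·a + (-65)·b = +0.3
  20·a + 30·b = -0.1
Eliminate b (×30 and ×(-65), subtract): -350·a = 2.50 → a = ∂h/∂x = -0.007143
Back-substitute: b = ∂h/∂y = +0.001429.
Head at (-5, -85) = 279.7 + (-0.007143)·(-140) + (+0.001429)·(-235) = 280.36 m.
That is higher than the 280.0 m at BH-02, so the point is upgradient.

upgradient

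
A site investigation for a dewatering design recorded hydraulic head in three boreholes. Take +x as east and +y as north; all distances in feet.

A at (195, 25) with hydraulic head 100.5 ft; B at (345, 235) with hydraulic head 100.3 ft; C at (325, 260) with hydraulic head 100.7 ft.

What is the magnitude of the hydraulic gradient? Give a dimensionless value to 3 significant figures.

0.0132

With h = a·x + b·y + c and A as origin, the differences give:
  150·a + 210·b = -0.2
  130·a + 235·b = +0.2
Eliminate b (×235 and ×210, subtract): 7950·a = -89.00 → a = ∂h/∂x = -0.01119
Back-substitute: b = ∂h/∂y = +0.007044.
|∇h| = √(-0.01119² + 0.007044²) = 0.01322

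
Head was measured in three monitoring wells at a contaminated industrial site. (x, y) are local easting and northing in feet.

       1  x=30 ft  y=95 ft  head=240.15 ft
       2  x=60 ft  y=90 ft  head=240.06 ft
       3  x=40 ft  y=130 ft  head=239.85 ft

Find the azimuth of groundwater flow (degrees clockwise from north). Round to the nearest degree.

030°

Taking 1 as reference: 2−1 = (30, -5, -0.09); 3−1 = (10, 35, -0.30).
Determinant of the coordinate differences = 30·35 − 10·(-5) = 1100.
∂h/∂x = [(-0.09)·35 − (-0.30)·(-5)] / 1100 = -0.004227
∂h/∂y = [30·(-0.30) − 10·(-0.09)] / 1100 = -0.007364
Flow direction (−∇h) has components (+0.004227 E, +0.007364 N).
Azimuth = atan2(E, N) = atan2(+0.004227, +0.007364) = 29.9° ≈ 030°.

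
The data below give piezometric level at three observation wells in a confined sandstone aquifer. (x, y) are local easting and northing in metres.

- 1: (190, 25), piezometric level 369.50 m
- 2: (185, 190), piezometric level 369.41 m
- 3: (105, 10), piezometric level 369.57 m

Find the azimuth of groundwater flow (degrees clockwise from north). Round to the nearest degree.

Taking 1 as reference: 2−1 = (-5, 165, -0.09); 3−1 = (-85, -15, +0.07).
Determinant of the coordinate differences = (-5)·(-15) − (-85)·165 = 14100.
∂h/∂x = [(-0.09)·(-15) − (+0.07)·165] / 14100 = -0.0007234
∂h/∂y = [(-5)·(+0.07) − (-85)·(-0.09)] / 14100 = -0.0005674
Flow direction (−∇h) has components (+0.0007234 E, +0.0005674 N).
Azimuth = atan2(E, N) = atan2(+0.0007234, +0.0005674) = 51.9° ≈ 052°.

052°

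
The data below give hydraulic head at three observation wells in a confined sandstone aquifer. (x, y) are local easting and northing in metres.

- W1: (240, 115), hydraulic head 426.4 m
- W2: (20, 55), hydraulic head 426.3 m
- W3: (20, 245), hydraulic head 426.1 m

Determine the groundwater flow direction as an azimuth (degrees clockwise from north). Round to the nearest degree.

325°

Taking W1 as reference: W2−W1 = (-220, -60, -0.1); W3−W1 = (-220, 130, -0.3).
Determinant of the coordinate differences = (-220)·130 − (-220)·(-60) = -41800.
∂h/∂x = [(-0.1)·130 − (-0.3)·(-60)] / -41800 = +0.0007416
∂h/∂y = [(-220)·(-0.3) − (-220)·(-0.1)] / -41800 = -0.001053
Flow direction (−∇h) has components (-0.0007416 E, +0.001053 N).
Azimuth = atan2(E, N) = atan2(-0.0007416, +0.001053) = 324.8° ≈ 325°.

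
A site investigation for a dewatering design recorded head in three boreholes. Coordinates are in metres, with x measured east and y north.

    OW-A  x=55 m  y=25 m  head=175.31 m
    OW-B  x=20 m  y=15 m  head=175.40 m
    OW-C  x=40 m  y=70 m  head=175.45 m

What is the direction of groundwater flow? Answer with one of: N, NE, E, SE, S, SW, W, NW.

Taking OW-A as reference: OW-B−OW-A = (-35, -10, +0.09); OW-C−OW-A = (-15, 45, +0.14).
Solve a·Δx + b·Δy = Δh: det = (-35)·45 − (-15)·(-10) = -1725.
∂h/∂x = [(+0.09)·45 − (+0.14)·(-10)] / -1725 = -0.003159
∂h/∂y = [(-35)·(+0.14) − (-15)·(+0.09)] / -1725 = +0.002058
Flow = −∇h = (+0.003159 east, -0.002058 north), which points southeast.

SE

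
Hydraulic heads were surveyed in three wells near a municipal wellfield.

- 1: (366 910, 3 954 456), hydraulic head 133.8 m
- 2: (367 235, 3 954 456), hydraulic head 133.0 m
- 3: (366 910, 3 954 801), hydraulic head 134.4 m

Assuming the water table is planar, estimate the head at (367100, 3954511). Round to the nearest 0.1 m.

∂h/∂x = (133.0 − 133.8) / (367235 − 366910) = -0.002462
∂h/∂y = (134.4 − 133.8) / (3954801 − 3954456) = +0.001739
h(367100, 3954511) = 133.8 + (-0.002462)·(190) + (+0.001739)·(55) = 133.8 -0.468 +0.096 = 133.428 m.

133.4 m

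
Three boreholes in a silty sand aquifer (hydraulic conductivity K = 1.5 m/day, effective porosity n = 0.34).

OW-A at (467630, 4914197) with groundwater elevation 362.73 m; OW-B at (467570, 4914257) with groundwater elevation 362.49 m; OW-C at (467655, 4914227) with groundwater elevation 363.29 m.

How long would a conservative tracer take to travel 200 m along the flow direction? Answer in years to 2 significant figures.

Differences from OW-A: to OW-B (Δx, Δy, Δh) = (-60, 60, -0.24); to OW-C = (25, 30, +0.56).
Solve a·Δx + b·Δy = Δh: det = (-60)·30 − 25·60 = -3300.
∂h/∂x = [(-0.24)·30 − (+0.56)·60] / -3300 = +0.01236
∂h/∂y = [(-60)·(+0.56) − 25·(-0.24)] / -3300 = +0.008364
|∇h| = √(0.01236² + 0.008364²) = 0.01492
Seepage velocity v = K·i/n = 1.5 × 0.01492 / 0.34 = 0.06582 m/day.
t = 200 / 0.06582 = 3039 days = 8.32 years.

8.3 years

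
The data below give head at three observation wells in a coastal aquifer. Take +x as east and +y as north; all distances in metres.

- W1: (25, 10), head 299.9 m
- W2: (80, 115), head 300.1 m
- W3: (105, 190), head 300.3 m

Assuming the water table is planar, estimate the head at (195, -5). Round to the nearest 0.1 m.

Taking W1 as reference: W2−W1 = (55, 105, +0.2); W3−W1 = (80, 180, +0.4).
Solve a·Δx + b·Δy = Δh: det = 55·180 − 80·105 = 1500.
∂h/∂x = [(+0.2)·180 − (+0.4)·105] / 1500 = -0.004000
∂h/∂y = [55·(+0.4) − 80·(+0.2)] / 1500 = +0.004000
h(195, -5) = 299.9 + (-0.004000)·(170) + (+0.004000)·(-15) = 299.9 -0.680 -0.060 = 299.160 m.

299.2 m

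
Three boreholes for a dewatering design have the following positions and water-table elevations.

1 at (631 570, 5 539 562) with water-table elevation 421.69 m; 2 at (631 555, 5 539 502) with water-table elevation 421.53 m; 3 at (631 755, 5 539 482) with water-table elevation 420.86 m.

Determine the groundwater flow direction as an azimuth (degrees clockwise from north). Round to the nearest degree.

Differences from 1: to 2 (Δx, Δy, Δh) = (-15, -60, -0.16); to 3 = (185, -80, -0.83).
Solve a·Δx + b·Δy = Δh: det = (-15)·(-80) − 185·(-60) = 12300.
∂h/∂x = [(-0.16)·(-80) − (-0.83)·(-60)] / 12300 = -0.003008
∂h/∂y = [(-15)·(-0.83) − 185·(-0.16)] / 12300 = +0.003419
Flow direction (−∇h) has components (+0.003008 E, -0.003419 N).
Azimuth = atan2(E, N) = atan2(+0.003008, -0.003419) = 138.7° ≈ 139°.

139°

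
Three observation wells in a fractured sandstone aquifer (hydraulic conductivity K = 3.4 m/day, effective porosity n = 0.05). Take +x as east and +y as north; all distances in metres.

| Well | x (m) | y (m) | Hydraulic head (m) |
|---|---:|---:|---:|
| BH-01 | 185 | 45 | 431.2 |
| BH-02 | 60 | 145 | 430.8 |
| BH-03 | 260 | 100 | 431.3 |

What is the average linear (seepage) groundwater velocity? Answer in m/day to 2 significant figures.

Three-point gradient (reference BH-01): Δ to BH-02 = (-125, 100, -0.4), Δ to BH-03 = (75, 55, +0.1).
∂h/∂x = +0.002226, ∂h/∂y = -0.001217 (det = -14375).
|∇h| = √(0.002226² + -0.001217²) = 0.002537
Seepage velocity v = K·i/n = 3.4 × 0.002537 / 0.05 = 0.1725 m/day.

0.17 m/day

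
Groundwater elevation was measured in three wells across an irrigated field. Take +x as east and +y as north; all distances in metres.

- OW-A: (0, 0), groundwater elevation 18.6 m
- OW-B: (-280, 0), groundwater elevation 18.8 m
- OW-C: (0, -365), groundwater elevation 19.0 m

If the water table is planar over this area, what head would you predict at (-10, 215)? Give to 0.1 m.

18.4 m

∂h/∂x = (18.8 − 18.6) / (-280 − 0) = -0.0007143
∂h/∂y = (19.0 − 18.6) / (-365 − 0) = -0.001096
h(-10, 215) = 18.6 + (-0.0007143)·(-10) + (-0.001096)·(215) = 18.6 +0.007 -0.236 = 18.372 m.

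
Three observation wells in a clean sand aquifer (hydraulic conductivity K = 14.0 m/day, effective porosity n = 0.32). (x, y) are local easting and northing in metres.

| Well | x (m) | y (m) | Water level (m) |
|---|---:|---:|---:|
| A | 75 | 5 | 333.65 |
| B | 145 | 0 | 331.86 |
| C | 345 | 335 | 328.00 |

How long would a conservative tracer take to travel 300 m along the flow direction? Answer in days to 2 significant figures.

270 days

Taking A as reference: B−A = (70, -5, -1.79); C−A = (270, 330, -5.65).
Determinant of the coordinate differences = 70·330 − 270·(-5) = 24450.
∂h/∂x = [(-1.79)·330 − (-5.65)·(-5)] / 24450 = -0.02531
∂h/∂y = [70·(-5.65) − 270·(-1.79)] / 24450 = +0.003591
|∇h| = √(-0.02531² + 0.003591²) = 0.02556
Seepage velocity v = K·i/n = 14.0 × 0.02556 / 0.32 = 1.118 m/day.
t = 300 / 1.118 = 268.3 days.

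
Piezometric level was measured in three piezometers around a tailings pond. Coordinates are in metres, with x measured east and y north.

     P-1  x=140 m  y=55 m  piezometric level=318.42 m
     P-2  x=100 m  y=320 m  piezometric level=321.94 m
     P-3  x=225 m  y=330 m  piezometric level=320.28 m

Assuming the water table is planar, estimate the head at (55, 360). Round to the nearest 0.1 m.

323.0 m

With h = a·x + b·y + c and P-1 as origin, the differences give:
  (-40)·a + 265·b = +3.52
  85·a + 275·b = +1.86
Eliminate b (×275 and ×265, subtract): -33525·a = 475.100 → a = ∂h/∂x = -0.01417
Back-substitute: b = ∂h/∂y = +0.01114.
h(55, 360) = 318.42 + (-0.01417)·(-85) + (+0.01114)·(305) = 318.42 +1.205 +3.399 = 323.023 m.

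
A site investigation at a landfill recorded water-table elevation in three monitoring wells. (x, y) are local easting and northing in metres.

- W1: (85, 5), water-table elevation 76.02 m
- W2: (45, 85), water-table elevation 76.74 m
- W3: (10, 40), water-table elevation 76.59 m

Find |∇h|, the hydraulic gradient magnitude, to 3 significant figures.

0.00810

Taking W1 as reference: W2−W1 = (-40, 80, +0.72); W3−W1 = (-75, 35, +0.57).
Solve a·Δx + b·Δy = Δh: det = (-40)·35 − (-75)·80 = 4600.
∂h/∂x = [(+0.72)·35 − (+0.57)·80] / 4600 = -0.004435
∂h/∂y = [(-40)·(+0.57) − (-75)·(+0.72)] / 4600 = +0.006783
|∇h| = √(-0.004435² + 0.006783²) = 0.008104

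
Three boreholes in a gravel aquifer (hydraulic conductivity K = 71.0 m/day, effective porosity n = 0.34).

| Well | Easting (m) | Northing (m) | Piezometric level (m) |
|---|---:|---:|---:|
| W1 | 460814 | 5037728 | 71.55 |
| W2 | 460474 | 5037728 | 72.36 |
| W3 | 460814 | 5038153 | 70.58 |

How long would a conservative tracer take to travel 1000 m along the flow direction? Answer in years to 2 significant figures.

∂h/∂x = (72.36 − 71.55) / (460474 − 460814) = -0.002382
∂h/∂y = (70.58 − 71.55) / (5038153 − 5037728) = -0.002282
|∇h| = √(-0.002382² + -0.002282²) = 0.003299
Seepage velocity v = K·i/n = 71.0 × 0.003299 / 0.34 = 0.6889 m/day.
t = 1000 / 0.6889 = 1452 days = 3.98 years.

4.0 years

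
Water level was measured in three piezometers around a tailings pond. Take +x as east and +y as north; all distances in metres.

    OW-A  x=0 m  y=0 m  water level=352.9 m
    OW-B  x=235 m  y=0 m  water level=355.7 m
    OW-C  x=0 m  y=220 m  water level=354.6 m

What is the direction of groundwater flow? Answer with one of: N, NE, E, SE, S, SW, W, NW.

SW

∂h/∂x = (355.7 − 352.9) / (235 − 0) = +0.01191
∂h/∂y = (354.6 − 352.9) / (220 − 0) = +0.007727
Flow = −∇h = (-0.01191 east, -0.007727 north), which points southwest.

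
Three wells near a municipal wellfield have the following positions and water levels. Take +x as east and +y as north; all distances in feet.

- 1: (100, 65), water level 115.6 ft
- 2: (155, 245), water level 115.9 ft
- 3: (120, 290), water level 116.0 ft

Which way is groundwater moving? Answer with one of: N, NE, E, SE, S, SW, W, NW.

With h = a·x + b·y + c and 1 as origin, the differences give:
  55·a + 180·b = +0.3
  20·a + 225·b = +0.4
Eliminate b (×225 and ×180, subtract): 8775·a = -4.50 → a = ∂h/∂x = -0.0005128
Back-substitute: b = ∂h/∂y = +0.001823.
Flow = −∇h = (+0.0005128 east, -0.001823 north), which points south.

S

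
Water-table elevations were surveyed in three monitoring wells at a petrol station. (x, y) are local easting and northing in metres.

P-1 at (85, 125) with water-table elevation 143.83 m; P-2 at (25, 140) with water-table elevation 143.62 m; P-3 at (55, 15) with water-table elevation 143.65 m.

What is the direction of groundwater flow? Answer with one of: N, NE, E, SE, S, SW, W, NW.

With h = a·x + b·y + c and P-1 as origin, the differences give:
  (-60)·a + 15·b = -0.21
  (-30)·a + (-110)·b = -0.18
Eliminate b (×(-110) and ×15, subtract): 7050·a = 25.800 → a = ∂h/∂x = +0.003660
Back-substitute: b = ∂h/∂y = +0.0006383.
Flow = −∇h = (-0.003660 east, -0.0006383 north), which points west.

W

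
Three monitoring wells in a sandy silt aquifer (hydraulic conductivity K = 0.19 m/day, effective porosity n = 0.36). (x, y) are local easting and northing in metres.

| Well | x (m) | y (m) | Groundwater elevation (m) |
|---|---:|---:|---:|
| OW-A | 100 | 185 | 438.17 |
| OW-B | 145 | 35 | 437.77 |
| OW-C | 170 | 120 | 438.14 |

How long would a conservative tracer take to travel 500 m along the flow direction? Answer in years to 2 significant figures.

With h = a·x + b·y + c and OW-A as origin, the differences give:
  45·a + (-150)·b = -0.40
  70·a + (-65)·b = -0.03
Eliminate b (×(-65) and ×(-150), subtract): 7575·a = 21.500 → a = ∂h/∂x = +0.002838
Back-substitute: b = ∂h/∂y = +0.003518.
|∇h| = √(0.002838² + 0.003518²) = 0.00452
Seepage velocity v = K·i/n = 0.19 × 0.00452 / 0.36 = 0.002386 m/day.
t = 500 / 0.002386 = 2.096e+05 days = 574 years.

570 years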